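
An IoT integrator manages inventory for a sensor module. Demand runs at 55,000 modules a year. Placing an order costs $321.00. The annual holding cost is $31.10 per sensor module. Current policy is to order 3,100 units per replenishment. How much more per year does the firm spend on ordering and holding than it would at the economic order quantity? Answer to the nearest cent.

EOQ = √(2DS/H) = √(2 × 55,000 × 321 / 31.1) ≈ 1065.54.
Cost at Q* = (D/Q*)S + (Q*/2)H = √(2DSH) ≈ $33,138.21.
Cost at Q = 3,100: (55,000/3,100)×321 + (3,100/2)×31.1 = $5,695.16 + $48,205.00 = $53,900.16.
Excess = $53,900.16 − $33,138.21 = $20,761.95.

Extra cost ≈ $20,761.95 per year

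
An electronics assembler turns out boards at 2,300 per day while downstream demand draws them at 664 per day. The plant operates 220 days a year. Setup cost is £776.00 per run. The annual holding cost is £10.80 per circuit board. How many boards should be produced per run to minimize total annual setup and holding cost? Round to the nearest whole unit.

Annual demand D = 664 × 220 = 146,080.
Production build-up factor (1 − d/p) = 1 − 664/2,300 = 0.7113.
Q* = √(2DS / (H(1 − d/p))) = √(2 × 146,080 × 776 / (10.8 × 0.7113)).
= √(226,716,160 / 7.6821) ≈ 5432.524.

Q* ≈ 5,433 boards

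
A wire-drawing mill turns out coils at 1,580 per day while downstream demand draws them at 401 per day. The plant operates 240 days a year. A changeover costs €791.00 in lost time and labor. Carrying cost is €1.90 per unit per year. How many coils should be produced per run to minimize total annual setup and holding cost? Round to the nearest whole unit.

Annual demand D = 401 × 240 = 96,240.
Production build-up factor (1 − d/p) = 1 − 401/1,580 = 0.7462.
Q* = √(2DS / (H(1 − d/p))) = √(2 × 96,240 × 791 / (1.9 × 0.7462)).
= √(152,251,680 / 1.4178) ≈ 10362.771.

Q* ≈ 10,363 coils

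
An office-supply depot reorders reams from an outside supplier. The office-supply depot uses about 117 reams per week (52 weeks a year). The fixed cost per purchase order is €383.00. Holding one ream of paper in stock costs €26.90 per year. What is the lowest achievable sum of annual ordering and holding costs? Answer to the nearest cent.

Annual demand D = 117 × 52 = 6,084.
Q* = √(2DS/H) = √(2 × 6,084 × 383 / 26.9) ≈ 416.23.
At the optimum the two cost components are equal, so total cost = 2·(Q*/2)H = Q*·H.
Minimum total = √(2DSH) = √(2 × 6,084 × 383 × 26.9) ≈ 11196.573.

TC* ≈ €11,196.57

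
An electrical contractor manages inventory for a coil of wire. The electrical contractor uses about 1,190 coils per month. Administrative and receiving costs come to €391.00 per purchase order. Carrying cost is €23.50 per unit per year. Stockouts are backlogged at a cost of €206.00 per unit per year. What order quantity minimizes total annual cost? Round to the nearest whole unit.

Annual demand D = 1,190 × 12 = 14,280.
With planned backorders, Q* = √(2DS/H) · √((H+B)/B).
√(2DS/H) = √(2 × 14,280 × 391 / 23.5) = 689.340.
√((H+B)/B) = √((23.5+206)/206) = 1.0555.
Q* ≈ 727.598.

Q* ≈ 728 coils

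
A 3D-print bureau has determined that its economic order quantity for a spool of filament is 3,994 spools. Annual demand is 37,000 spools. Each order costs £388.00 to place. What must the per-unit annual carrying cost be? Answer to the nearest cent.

Invert the EOQ relation Q*² = 2DS/H.
From Q* = √(2DS/H): H = 2DS / Q*² = 2 × 37,000 × 388 / 3,994² = 1.7999.

H ≈ £1.80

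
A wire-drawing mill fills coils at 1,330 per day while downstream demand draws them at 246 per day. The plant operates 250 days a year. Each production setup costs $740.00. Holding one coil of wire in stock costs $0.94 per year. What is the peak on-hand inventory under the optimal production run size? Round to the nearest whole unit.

Annual demand D = 246 × 250 = 61,500.
Production build-up factor (1 − d/p) = 1 − 246/1,330 = 0.8150.
Q* = √(2DS / (H(1 − d/p))) = √(2 × 61,500 × 740 / (0.94 × 0.8150)).
= √(91,020,000 / 0.7661) ≈ 10899.728.
Maximum inventory = Q*(1 − d/p) = 10899.728 × 0.8150 ≈ 8883.688.

I_max ≈ 8,884 coils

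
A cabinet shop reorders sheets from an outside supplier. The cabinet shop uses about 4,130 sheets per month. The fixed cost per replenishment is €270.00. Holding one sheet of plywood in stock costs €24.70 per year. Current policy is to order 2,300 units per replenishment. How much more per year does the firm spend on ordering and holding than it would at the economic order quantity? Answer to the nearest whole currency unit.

Annual demand D = 4,130 × 12 = 49,560.
EOQ = √(2DS/H) = √(2 × 49,560 × 270 / 24.7) ≈ 1040.91.
Cost at Q* = (D/Q*)S + (Q*/2)H = √(2DSH) ≈ €25,710.53.
Cost at Q = 2,300: (49,560/2,300)×270 + (2,300/2)×24.7 = €5,817.91 + €28,405.00 = €34,222.91.
Excess = €34,222.91 − €25,710.53 = €8,512.38.

Extra cost ≈ €8,512 per year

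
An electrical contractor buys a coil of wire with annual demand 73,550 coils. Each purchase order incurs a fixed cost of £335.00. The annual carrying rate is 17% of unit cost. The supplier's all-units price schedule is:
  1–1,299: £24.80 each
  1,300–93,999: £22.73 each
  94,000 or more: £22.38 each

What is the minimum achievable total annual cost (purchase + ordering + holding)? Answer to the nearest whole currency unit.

Holding cost per unit per year at price C is H = 0.17·C.
Candidates are each tier's EOQ (if it falls in that tier) and each price-break quantity.
Tier 1 (£24.80): EOQ = 3418.8 exceeds tier's upper bound 1299, so this tier is dominated.
EOQ at £22.73 = 3571.1 (feasible in tier 2): TC = 73,550×£22.73 + (73,550/3571.1)×335 + (3571.1/2)×0.17×£22.73 = £1,685,590.67.
EOQ at £22.38 = 3598.9 < 94000, so use break Q=94000: TC = 73,550×£22.38 + (73,550/94000.0)×335 + (94000.0/2)×0.17×£22.38 = £1,825,127.32.
Lowest total cost among the candidates is at Q = 3571.1.

TC* ≈ £1,685,591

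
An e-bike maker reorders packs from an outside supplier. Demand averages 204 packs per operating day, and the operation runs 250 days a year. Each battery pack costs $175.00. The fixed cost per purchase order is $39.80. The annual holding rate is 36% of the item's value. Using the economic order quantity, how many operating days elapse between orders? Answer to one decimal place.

Annual demand D = 204 × 250 = 51,000.
Holding cost H = 0.36 × $175.00 = $63.0000 per unit per year.
Q* = √(2DS/H) = √(2 × 51,000 × 39.8 / 63) ≈ 253.85.
Cycle time = Q*/D × 250 = 253.85 / 51,000 × 250 ≈ 1.244 days.

T ≈ 1.2 days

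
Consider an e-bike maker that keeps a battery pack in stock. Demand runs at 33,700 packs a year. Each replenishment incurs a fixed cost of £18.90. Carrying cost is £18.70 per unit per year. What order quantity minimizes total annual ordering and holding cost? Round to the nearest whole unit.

Q* ≈ 261 packs

EOQ = √(2DS / H) = √(2 × 33,700 × 18.9 / 18.7).
= √(1,273,860 / 18.7) = √68,120.8556 ≈ 261.000.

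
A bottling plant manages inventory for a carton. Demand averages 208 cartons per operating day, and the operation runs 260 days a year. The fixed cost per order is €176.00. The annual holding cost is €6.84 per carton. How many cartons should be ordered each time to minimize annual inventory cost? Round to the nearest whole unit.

Q* ≈ 1,668 cartons

Annual demand D = 208 × 260 = 54,080.
EOQ = √(2DS / H) = √(2 × 54,080 × 176 / 6.84).
= √(19,036,160 / 6.84) = √2,783,064.3275 ≈ 1668.252.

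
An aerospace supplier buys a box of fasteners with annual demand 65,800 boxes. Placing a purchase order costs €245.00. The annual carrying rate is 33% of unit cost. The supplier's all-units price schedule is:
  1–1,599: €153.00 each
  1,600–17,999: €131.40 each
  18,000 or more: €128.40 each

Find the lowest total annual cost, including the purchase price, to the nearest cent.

Holding cost per unit per year at price C is H = 0.33·C.
Candidates are each tier's EOQ (if it falls in that tier) and each price-break quantity.
EOQ at €153.00 = 799.1 (feasible in tier 1): TC = 65,800×€153.00 + (65,800/799.1)×245 + (799.1/2)×0.33×€153.00 = €10,107,747.23.
EOQ at €131.40 = 862.3 < 1600, so use break Q=1600: TC = 65,800×€131.40 + (65,800/1600.0)×245 + (1600.0/2)×0.33×€131.40 = €8,690,885.22.
EOQ at €128.40 = 872.3 < 18000, so use break Q=18000: TC = 65,800×€128.40 + (65,800/18000.0)×245 + (18000.0/2)×0.33×€128.40 = €8,830,963.61.
Lowest total cost among the candidates is at Q = 1600.0.

TC* ≈ €8,690,885.22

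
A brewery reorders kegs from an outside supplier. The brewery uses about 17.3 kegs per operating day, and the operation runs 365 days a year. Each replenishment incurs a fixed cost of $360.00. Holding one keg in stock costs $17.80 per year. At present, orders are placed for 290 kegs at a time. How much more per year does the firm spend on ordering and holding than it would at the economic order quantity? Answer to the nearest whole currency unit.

Annual demand D = 17.3 × 365 = 6,314.5.
EOQ = √(2DS/H) = √(2 × 6,314.5 × 360 / 17.8) ≈ 505.39.
Cost at Q* = (D/Q*)S + (Q*/2)H = √(2DSH) ≈ $8,995.92.
Cost at Q = 290: (6,314.5/290)×360 + (290/2)×17.8 = $7,838.69 + $2,581.00 = $10,419.69.
Excess = $10,419.69 − $8,995.92 = $1,423.77.

Extra cost ≈ $1,424 per year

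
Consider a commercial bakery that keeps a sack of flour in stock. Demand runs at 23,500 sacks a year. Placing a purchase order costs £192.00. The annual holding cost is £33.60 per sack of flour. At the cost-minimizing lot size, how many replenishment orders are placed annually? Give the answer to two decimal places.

N ≈ 45.35 orders per year

Q* = √(2DS/H) = √(2 × 23,500 × 192 / 33.6) ≈ 518.24.
Orders per year = D / Q* = 23,500 / 518.24 ≈ 45.346.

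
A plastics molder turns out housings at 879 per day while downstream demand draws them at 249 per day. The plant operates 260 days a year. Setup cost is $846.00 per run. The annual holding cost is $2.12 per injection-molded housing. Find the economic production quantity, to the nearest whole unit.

Annual demand D = 249 × 260 = 64,740.
Production build-up factor (1 − d/p) = 1 − 249/879 = 0.7167.
Q* = √(2DS / (H(1 − d/p))) = √(2 × 64,740 × 846 / (2.12 × 0.7167)).
= √(109,540,080 / 1.5195) ≈ 8490.686.

Q* ≈ 8,491 housings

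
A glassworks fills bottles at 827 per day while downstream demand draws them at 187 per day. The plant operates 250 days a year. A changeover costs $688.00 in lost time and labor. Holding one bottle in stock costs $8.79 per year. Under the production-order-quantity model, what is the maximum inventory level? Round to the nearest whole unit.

I_max ≈ 2,380 bottles

Annual demand D = 187 × 250 = 46,750.
Production build-up factor (1 − d/p) = 1 − 187/827 = 0.7739.
Q* = √(2DS / (H(1 − d/p))) = √(2 × 46,750 × 688 / (8.79 × 0.7739)).
= √(64,328,000 / 6.8024) ≈ 3075.165.
Maximum inventory = Q*(1 − d/p) = 3075.165 × 0.7739 ≈ 2379.813.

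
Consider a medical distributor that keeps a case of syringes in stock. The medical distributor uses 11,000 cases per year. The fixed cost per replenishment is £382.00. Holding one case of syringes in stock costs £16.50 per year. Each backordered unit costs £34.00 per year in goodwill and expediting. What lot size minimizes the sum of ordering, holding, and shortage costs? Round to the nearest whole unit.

Q* ≈ 870 cases

With planned backorders, Q* = √(2DS/H) · √((H+B)/B).
√(2DS/H) = √(2 × 11,000 × 382 / 16.5) = 713.676.
√((H+B)/B) = √((16.5+34)/34) = 1.2187.
Q* ≈ 869.776.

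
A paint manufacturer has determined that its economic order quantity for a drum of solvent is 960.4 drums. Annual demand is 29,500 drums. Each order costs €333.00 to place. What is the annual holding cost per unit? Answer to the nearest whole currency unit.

H ≈ €21

The basic EOQ model gives Q* = √(2DS/H); rearrange for the unknown.
From Q* = √(2DS/H): H = 2DS / Q*² = 2 × 29,500 × 333 / 960.4² = 21.3006.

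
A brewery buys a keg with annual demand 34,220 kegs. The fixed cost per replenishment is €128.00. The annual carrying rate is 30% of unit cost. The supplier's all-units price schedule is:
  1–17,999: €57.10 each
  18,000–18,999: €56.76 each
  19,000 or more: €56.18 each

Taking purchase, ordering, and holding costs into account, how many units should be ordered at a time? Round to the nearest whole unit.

Q* ≈ 715 kegs

Holding cost per unit per year at price C is H = 0.30·C.
Candidates are each tier's EOQ (if it falls in that tier) and each price-break quantity.
EOQ at €57.10 = 715.1 (feasible in tier 1): TC = 34,220×€57.10 + (34,220/715.1)×128 + (715.1/2)×0.30×€57.10 = €1,966,212.07.
EOQ at €56.76 = 717.3 < 18000, so use break Q=18000: TC = 34,220×€56.76 + (34,220/18000.0)×128 + (18000.0/2)×0.30×€56.76 = €2,095,822.54.
EOQ at €56.18 = 721.0 < 19000, so use break Q=19000: TC = 34,220×€56.18 + (34,220/19000.0)×128 + (19000.0/2)×0.30×€56.18 = €2,082,823.13.
Lowest total cost is €1,966,212.07 at Q = 715.1.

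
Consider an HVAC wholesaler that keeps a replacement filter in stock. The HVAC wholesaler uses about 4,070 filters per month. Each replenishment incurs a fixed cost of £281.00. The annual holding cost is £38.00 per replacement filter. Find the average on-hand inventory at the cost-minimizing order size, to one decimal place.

Annual demand D = 4,070 × 12 = 48,840.
EOQ = √(2DS/H) = √(2 × 48,840 × 281 / 38) ≈ 849.89.
Average inventory = Q*/2 ≈ 849.89 / 2 = 424.946.

Average inventory ≈ 424.9 filters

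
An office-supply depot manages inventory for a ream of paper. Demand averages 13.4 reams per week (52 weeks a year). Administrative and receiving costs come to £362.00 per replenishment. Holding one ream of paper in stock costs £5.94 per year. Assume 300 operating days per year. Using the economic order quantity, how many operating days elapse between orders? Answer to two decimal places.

Annual demand D = 13.4 × 52 = 696.8.
Q* = √(2DS/H) = √(2 × 696.8 × 362 / 5.94) ≈ 291.43.
Cycle time = Q*/D × 300 = 291.43 / 696.8 × 300 ≈ 125.471 days.

T ≈ 125.47 days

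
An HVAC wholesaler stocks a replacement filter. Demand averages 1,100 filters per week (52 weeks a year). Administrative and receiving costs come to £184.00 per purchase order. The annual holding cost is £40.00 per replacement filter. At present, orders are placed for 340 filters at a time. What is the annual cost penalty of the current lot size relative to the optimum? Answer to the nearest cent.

Annual demand D = 1,100 × 52 = 57,200.
EOQ = √(2DS/H) = √(2 × 57,200 × 184 / 40) ≈ 725.42.
Cost at Q* = (D/Q*)S + (Q*/2)H = √(2DSH) ≈ £29,016.96.
Cost at Q = 340: (57,200/340)×184 + (340/2)×40 = £30,955.29 + £6,800.00 = £37,755.29.
Excess = £37,755.29 − £29,016.96 = £8,738.33.

Extra cost ≈ £8,738.33 per year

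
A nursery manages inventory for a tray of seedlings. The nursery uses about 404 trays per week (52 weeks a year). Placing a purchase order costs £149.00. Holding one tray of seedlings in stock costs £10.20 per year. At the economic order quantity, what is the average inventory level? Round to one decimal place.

Average inventory ≈ 391.7 trays

Annual demand D = 404 × 52 = 21,008.
EOQ = √(2DS/H) = √(2 × 21,008 × 149 / 10.2) ≈ 783.43.
Average inventory = Q*/2 ≈ 783.43 / 2 = 391.715.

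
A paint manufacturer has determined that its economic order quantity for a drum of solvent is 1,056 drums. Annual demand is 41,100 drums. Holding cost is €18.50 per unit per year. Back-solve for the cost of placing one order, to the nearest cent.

Squaring Q* = √(2DS/H) gives Q*² = 2DS/H.
From Q* = √(2DS/H): S = Q*²H / (2D) = 1,056² × 18.5 / (2 × 41,100) = 250.9734.

S ≈ €250.97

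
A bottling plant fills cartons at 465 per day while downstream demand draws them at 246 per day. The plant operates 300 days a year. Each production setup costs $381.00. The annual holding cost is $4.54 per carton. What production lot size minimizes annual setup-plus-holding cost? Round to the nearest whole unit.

Q* ≈ 5,128 cartons

Annual demand D = 246 × 300 = 73,800.
Production build-up factor (1 − d/p) = 1 − 246/465 = 0.4710.
Q* = √(2DS / (H(1 − d/p))) = √(2 × 73,800 × 381 / (4.54 × 0.4710)).
= √(56,235,600 / 2.1382) ≈ 5128.403.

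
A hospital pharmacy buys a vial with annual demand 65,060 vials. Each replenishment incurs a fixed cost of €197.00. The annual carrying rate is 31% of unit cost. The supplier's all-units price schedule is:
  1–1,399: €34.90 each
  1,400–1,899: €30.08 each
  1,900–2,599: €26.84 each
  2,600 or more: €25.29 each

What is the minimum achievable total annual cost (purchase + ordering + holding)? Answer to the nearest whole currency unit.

TC* ≈ €1,660,489

Holding cost per unit per year at price C is H = 0.31·C.
Candidates are each tier's EOQ (if it falls in that tier) and each price-break quantity.
Tier 1 (€34.90): EOQ = 1539.3 exceeds tier's upper bound 1399, so this tier is dominated.
EOQ at €30.08 = 1658.0 (feasible in tier 2): TC = 65,060×€30.08 + (65,060/1658.0)×197 + (1658.0/2)×0.31×€30.08 = €1,972,465.35.
EOQ at €26.84 = 1755.2 < 1900, so use break Q=1900: TC = 65,060×€26.84 + (65,060/1900.0)×197 + (1900.0/2)×0.31×€26.84 = €1,760,860.47.
EOQ at €25.29 = 1808.2 < 2600, so use break Q=2600: TC = 65,060×€25.29 + (65,060/2600.0)×197 + (2600.0/2)×0.31×€25.29 = €1,660,488.82.
Lowest total cost among the candidates is at Q = 2600.0.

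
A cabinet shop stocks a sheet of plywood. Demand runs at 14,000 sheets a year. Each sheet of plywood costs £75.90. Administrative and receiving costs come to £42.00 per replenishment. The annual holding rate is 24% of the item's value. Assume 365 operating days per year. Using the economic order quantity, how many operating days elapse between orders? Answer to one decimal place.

Holding cost H = 0.24 × £75.90 = £18.2160 per unit per year.
The optimal lot size = √(2DS/H) = √(2 × 14,000 × 42 / 18.216) ≈ 254.08.
Cycle time = Q*/D × 365 = 254.08 / 14,000 × 365 ≈ 6.624 days.

T ≈ 6.6 days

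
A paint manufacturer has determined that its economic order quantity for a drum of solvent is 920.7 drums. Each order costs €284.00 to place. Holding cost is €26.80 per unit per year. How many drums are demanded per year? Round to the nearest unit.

D ≈ 39,997 drums per year

Invert the EOQ relation Q*² = 2DS/H.
From Q* = √(2DS/H): D = Q*²H / (2S) = 920.7² × 26.8 / (2 × 284) = 39996.570.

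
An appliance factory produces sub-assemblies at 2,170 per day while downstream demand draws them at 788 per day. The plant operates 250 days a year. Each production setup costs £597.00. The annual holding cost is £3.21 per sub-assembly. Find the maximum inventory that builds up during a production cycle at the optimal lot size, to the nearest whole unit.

Annual demand D = 788 × 250 = 197,000.
Production build-up factor (1 − d/p) = 1 − 788/2,170 = 0.6369.
Q* = √(2DS / (H(1 − d/p))) = √(2 × 197,000 × 597 / (3.21 × 0.6369)).
= √(235,218,000 / 2.0443) ≈ 10726.514.
Maximum inventory = Q*(1 − d/p) = 10726.514 × 0.6369 ≈ 6831.356.

I_max ≈ 6,831 sub-assemblies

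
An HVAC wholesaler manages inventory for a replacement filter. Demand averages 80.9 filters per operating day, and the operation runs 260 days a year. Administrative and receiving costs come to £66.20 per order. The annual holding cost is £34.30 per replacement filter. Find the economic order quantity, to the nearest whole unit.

Q* ≈ 285 filters

Annual demand D = 80.9 × 260 = 21,034.
EOQ = √(2DS / H) = √(2 × 21,034 × 66.2 / 34.3).
= √(2,784,901.6 / 34.3) = √81,192.4665 ≈ 284.943.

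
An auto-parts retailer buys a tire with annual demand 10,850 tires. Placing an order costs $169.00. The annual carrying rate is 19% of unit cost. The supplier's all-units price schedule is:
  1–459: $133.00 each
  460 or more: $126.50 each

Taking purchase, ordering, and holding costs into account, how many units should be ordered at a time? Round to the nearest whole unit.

Holding cost per unit per year at price C is H = 0.19·C.
For each price level, check whether its EOQ is feasible; otherwise the best quantity at that price is the breakpoint.
EOQ at $133.00 = 381.0 (feasible in tier 1): TC = 10,850×$133.00 + (10,850/381.0)×169 + (381.0/2)×0.19×$133.00 = $1,452,676.66.
EOQ at $126.50 = 390.6 < 460, so use break Q=460: TC = 10,850×$126.50 + (10,850/460.0)×169 + (460.0/2)×0.19×$126.50 = $1,382,039.25.
Lowest total cost is $1,382,039.25 at Q = 460.0.

Q* ≈ 460 tires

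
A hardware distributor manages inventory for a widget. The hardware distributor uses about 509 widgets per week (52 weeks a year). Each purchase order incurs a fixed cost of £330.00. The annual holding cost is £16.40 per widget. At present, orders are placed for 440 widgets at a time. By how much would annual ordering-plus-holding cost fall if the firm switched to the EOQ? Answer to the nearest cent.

Annual demand D = 509 × 52 = 26,468.
EOQ = √(2DS/H) = √(2 × 26,468 × 330 / 16.4) ≈ 1032.07.
Cost at Q* = (D/Q*)S + (Q*/2)H = √(2DSH) ≈ £16,926.00.
Cost at Q = 440: (26,468/440)×330 + (440/2)×16.4 = £19,851.00 + £3,608.00 = £23,459.00.
Excess = £23,459.00 − £16,926.00 = £6,533.00.

Extra cost ≈ £6,533.00 per year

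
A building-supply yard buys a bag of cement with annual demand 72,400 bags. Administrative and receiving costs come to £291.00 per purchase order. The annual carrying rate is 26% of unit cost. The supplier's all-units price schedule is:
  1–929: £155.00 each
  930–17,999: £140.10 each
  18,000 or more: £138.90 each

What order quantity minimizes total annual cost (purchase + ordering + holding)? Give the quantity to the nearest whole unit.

Q* ≈ 1,076 bags

Holding cost per unit per year at price C is H = 0.26·C.
Evaluate total cost at each tier's feasible EOQ or, if the EOQ is below the tier, at the tier's minimum quantity.
Tier 1 (£155.00): EOQ = 1022.5 exceeds tier's upper bound 929, so this tier is dominated.
EOQ at £140.10 = 1075.5 (feasible in tier 2): TC = 72,400×£140.10 + (72,400/1075.5)×291 + (1075.5/2)×0.26×£140.10 = £10,182,417.48.
EOQ at £138.90 = 1080.2 < 18000, so use break Q=18000: TC = 72,400×£138.90 + (72,400/18000.0)×291 + (18000.0/2)×0.26×£138.90 = £10,382,556.47.
Lowest total cost is £10,182,417.48 at Q = 1075.5.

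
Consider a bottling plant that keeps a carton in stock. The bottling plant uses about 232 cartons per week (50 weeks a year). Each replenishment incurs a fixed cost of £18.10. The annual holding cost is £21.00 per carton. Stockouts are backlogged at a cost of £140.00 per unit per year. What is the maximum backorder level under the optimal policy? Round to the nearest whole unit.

S* ≈ 20 cartons

Annual demand D = 232 × 50 = 11,600.
With planned backorders, Q* = √(2DS/H) · √((H+B)/B).
√(2DS/H) = √(2 × 11,600 × 18.1 / 21) = 141.408.
√((H+B)/B) = √((21+140)/140) = 1.0724.
Q* ≈ 151.643.
S* = Q* · H/(H+B) = 151.643 × 21/161 ≈ 19.780.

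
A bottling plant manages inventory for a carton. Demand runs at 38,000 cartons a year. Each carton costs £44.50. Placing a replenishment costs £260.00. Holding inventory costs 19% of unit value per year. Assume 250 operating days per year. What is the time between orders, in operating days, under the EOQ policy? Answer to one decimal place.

T ≈ 10.1 days

Holding cost H = 0.19 × £44.50 = £8.4550 per unit per year.
Q* = √(2DS/H) = √(2 × 38,000 × 260 / 8.455) ≈ 1528.75.
Cycle time = Q*/D × 250 = 1528.75 / 38,000 × 250 ≈ 10.058 days.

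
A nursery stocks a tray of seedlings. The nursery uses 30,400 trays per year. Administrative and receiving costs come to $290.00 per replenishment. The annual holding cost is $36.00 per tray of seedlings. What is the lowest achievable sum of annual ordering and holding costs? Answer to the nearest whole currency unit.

TC* ≈ $25,194

Q* = √(2DS/H) = √(2 × 30,400 × 290 / 36) ≈ 699.84.
At Q*, ordering cost (D/Q*)S equals holding cost (Q*/2)H, each = √(DSH/2).
Minimum total = √(2DSH) = √(2 × 30,400 × 290 × 36) ≈ 25194.285.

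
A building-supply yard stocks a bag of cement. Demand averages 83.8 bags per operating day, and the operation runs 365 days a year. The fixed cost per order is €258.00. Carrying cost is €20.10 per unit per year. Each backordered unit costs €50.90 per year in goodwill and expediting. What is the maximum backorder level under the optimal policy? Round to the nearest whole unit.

Annual demand D = 83.8 × 365 = 30,587.
With planned backorders, Q* = √(2DS/H) · √((H+B)/B).
√(2DS/H) = √(2 × 30,587 × 258 / 20.1) = 886.126.
√((H+B)/B) = √((20.1+50.9)/50.9) = 1.1811.
Q* ≈ 1046.563.
S* = Q* · H/(H+B) = 1046.563 × 20.1/71 ≈ 296.281.

S* ≈ 296 bags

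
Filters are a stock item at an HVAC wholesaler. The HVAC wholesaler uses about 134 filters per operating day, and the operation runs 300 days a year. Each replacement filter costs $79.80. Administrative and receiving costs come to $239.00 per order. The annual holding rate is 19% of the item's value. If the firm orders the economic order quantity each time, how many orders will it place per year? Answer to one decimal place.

N ≈ 35.7 orders per year

Annual demand D = 134 × 300 = 40,200.
Holding cost H = 0.19 × $79.80 = $15.1620 per unit per year.
EOQ = √(2DS/H) = √(2 × 40,200 × 239 / 15.162) ≈ 1125.77.
Orders per year = D / Q* = 40,200 / 1125.77 ≈ 35.709.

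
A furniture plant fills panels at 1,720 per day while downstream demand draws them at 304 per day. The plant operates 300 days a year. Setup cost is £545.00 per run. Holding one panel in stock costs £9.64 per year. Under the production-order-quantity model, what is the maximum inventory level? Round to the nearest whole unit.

Annual demand D = 304 × 300 = 91,200.
Production build-up factor (1 − d/p) = 1 − 304/1,720 = 0.8233.
Q* = √(2DS / (H(1 − d/p))) = √(2 × 91,200 × 545 / (9.64 × 0.8233)).
= √(99,408,000 / 7.9362) ≈ 3539.197.
Maximum inventory = Q*(1 − d/p) = 3539.197 × 0.8233 ≈ 2913.665.

I_max ≈ 2,914 panels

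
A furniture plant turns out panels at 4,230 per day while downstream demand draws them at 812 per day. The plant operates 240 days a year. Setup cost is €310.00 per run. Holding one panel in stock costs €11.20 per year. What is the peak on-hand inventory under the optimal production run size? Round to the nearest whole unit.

Annual demand D = 812 × 240 = 194,880.
Production build-up factor (1 − d/p) = 1 − 812/4,230 = 0.8080.
Q* = √(2DS / (H(1 − d/p))) = √(2 × 194,880 × 310 / (11.2 × 0.8080)).
= √(120,825,600 / 9.05) ≈ 3653.883.
Maximum inventory = Q*(1 − d/p) = 3653.883 × 0.8080 ≈ 2952.476.

I_max ≈ 2,952 panels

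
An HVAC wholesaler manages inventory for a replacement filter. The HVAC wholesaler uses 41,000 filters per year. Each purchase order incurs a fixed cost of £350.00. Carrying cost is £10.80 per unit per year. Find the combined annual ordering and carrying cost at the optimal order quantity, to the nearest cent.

TC* ≈ £17,605.68

The optimal lot size = √(2DS/H) = √(2 × 41,000 × 350 / 10.8) ≈ 1630.16.
At the optimum the two cost components are equal, so total cost = 2·(Q*/2)H = Q*·H.
Minimum total = √(2DSH) = √(2 × 41,000 × 350 × 10.8) ≈ 17605.681.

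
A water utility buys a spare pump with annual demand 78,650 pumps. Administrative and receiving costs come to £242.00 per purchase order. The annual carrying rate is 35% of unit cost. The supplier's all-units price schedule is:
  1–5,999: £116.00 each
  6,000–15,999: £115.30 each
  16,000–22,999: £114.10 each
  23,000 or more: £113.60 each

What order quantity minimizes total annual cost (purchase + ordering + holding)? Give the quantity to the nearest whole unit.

Q* ≈ 968 pumps

Holding cost per unit per year at price C is H = 0.35·C.
For each price level, check whether its EOQ is feasible; otherwise the best quantity at that price is the breakpoint.
EOQ at £116.00 = 968.3 (feasible in tier 1): TC = 78,650×£116.00 + (78,650/968.3)×242 + (968.3/2)×0.35×£116.00 = £9,162,712.90.
EOQ at £115.30 = 971.2 < 6000, so use break Q=6000: TC = 78,650×£115.30 + (78,650/6000.0)×242 + (6000.0/2)×0.35×£115.30 = £9,192,582.22.
EOQ at £114.10 = 976.3 < 16000, so use break Q=16000: TC = 78,650×£114.10 + (78,650/16000.0)×242 + (16000.0/2)×0.35×£114.10 = £9,294,634.58.
EOQ at £113.60 = 978.5 < 23000, so use break Q=23000: TC = 78,650×£113.60 + (78,650/23000.0)×242 + (23000.0/2)×0.35×£113.60 = £9,392,707.53.
Lowest total cost is £9,162,712.90 at Q = 968.3.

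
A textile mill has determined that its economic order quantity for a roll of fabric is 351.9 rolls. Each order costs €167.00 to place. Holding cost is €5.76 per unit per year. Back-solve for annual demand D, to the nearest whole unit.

The basic EOQ model gives Q* = √(2DS/H); rearrange for the unknown.
From Q* = √(2DS/H): D = Q*²H / (2S) = 351.9² × 5.76 / (2 × 167) = 2135.574.

D ≈ 2,136 rolls per year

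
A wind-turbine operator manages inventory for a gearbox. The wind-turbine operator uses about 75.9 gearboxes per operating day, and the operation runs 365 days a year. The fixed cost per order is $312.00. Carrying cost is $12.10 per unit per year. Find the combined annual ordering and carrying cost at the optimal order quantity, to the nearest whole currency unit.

TC* ≈ $14,463

Annual demand D = 75.9 × 365 = 27,703.5.
Q* = √(2DS/H) = √(2 × 27,703.5 × 312 / 12.1) ≈ 1195.27.
At the optimum the two cost components are equal, so total cost = 2·(Q*/2)H = Q*·H.
Minimum total = √(2DSH) = √(2 × 27,703.5 × 312 × 12.1) ≈ 14462.797.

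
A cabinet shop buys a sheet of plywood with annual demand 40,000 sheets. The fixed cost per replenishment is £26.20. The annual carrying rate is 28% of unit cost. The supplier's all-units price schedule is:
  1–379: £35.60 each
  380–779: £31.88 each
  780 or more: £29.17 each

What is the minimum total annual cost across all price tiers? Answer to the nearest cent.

TC* ≈ £1,171,328.95

Holding cost per unit per year at price C is H = 0.28·C.
For each price level, check whether its EOQ is feasible; otherwise the best quantity at that price is the breakpoint.
Tier 1 (£35.60): EOQ = 458.6 exceeds tier's upper bound 379, so this tier is dominated.
EOQ at £31.88 = 484.6 (feasible in tier 2): TC = 40,000×£31.88 + (40,000/484.6)×26.2 + (484.6/2)×0.28×£31.88 = £1,279,525.48.
EOQ at £29.17 = 506.6 < 780, so use break Q=780: TC = 40,000×£29.17 + (40,000/780.0)×26.2 + (780.0/2)×0.28×£29.17 = £1,171,328.95.
Lowest total cost among the candidates is at Q = 780.0.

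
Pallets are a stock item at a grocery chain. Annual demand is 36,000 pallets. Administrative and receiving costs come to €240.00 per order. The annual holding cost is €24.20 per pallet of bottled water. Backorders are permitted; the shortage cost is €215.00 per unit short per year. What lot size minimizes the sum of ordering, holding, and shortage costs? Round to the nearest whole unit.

Q* ≈ 891 pallets

With planned backorders, Q* = √(2DS/H) · √((H+B)/B).
√(2DS/H) = √(2 × 36,000 × 240 / 24.2) = 845.015.
√((H+B)/B) = √((24.2+215)/215) = 1.0548.
Q* ≈ 891.303.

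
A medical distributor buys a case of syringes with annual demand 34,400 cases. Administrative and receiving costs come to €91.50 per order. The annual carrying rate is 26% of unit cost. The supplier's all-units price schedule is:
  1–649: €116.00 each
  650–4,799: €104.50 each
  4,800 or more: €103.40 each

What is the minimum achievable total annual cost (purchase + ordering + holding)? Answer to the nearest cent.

Holding cost per unit per year at price C is H = 0.26·C.
For each price level, check whether its EOQ is feasible; otherwise the best quantity at that price is the breakpoint.
EOQ at €116.00 = 456.9 (feasible in tier 1): TC = 34,400×€116.00 + (34,400/456.9)×91.5 + (456.9/2)×0.26×€116.00 = €4,004,179.09.
EOQ at €104.50 = 481.3 < 650, so use break Q=650: TC = 34,400×€104.50 + (34,400/650.0)×91.5 + (650.0/2)×0.26×€104.50 = €3,608,472.71.
EOQ at €103.40 = 483.9 < 4800, so use break Q=4800: TC = 34,400×€103.40 + (34,400/4800.0)×91.5 + (4800.0/2)×0.26×€103.40 = €3,622,137.35.
Lowest total cost among the candidates is at Q = 650.0.

TC* ≈ €3,608,472.71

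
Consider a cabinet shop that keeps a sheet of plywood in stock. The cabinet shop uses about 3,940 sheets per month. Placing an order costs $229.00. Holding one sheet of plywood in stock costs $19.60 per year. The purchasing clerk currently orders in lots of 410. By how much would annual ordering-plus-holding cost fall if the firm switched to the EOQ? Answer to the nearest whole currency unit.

Annual demand D = 3,940 × 12 = 47,280.
EOQ = √(2DS/H) = √(2 × 47,280 × 229 / 19.6) ≈ 1051.10.
Cost at Q* = (D/Q*)S + (Q*/2)H = √(2DSH) ≈ $20,601.53.
Cost at Q = 410: (47,280/410)×229 + (410/2)×19.6 = $26,407.61 + $4,018.00 = $30,425.61.
Excess = $30,425.61 − $20,601.53 = $9,824.08.

Extra cost ≈ $9,824 per year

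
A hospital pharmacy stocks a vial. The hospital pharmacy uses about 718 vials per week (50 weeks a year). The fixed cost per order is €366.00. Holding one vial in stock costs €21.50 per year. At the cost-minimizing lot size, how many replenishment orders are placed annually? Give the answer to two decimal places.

N ≈ 32.47 orders per year

Annual demand D = 718 × 50 = 35,900.
EOQ = √(2DS/H) = √(2 × 35,900 × 366 / 21.5) ≈ 1105.56.
Orders per year = D / Q* = 35,900 / 1105.56 ≈ 32.472.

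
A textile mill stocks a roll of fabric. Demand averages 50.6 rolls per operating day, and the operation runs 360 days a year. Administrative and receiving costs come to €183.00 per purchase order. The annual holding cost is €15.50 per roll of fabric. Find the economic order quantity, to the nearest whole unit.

Q* ≈ 656 rolls

Annual demand D = 50.6 × 360 = 18,216.
EOQ = √(2DS / H) = √(2 × 18,216 × 183 / 15.5).
= √(6,667,056 / 15.5) = √430,132.6452 ≈ 655.845.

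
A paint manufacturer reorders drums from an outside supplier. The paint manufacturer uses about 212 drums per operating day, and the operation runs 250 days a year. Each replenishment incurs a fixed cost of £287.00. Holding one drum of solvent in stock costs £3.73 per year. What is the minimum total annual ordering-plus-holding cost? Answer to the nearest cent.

TC* ≈ £10,652.42

Annual demand D = 212 × 250 = 53,000.
The optimal lot size = √(2DS/H) = √(2 × 53,000 × 287 / 3.73) ≈ 2855.88.
At Q*, ordering cost (D/Q*)S equals holding cost (Q*/2)H, each = √(DSH/2).
Minimum total = √(2DSH) = √(2 × 53,000 × 287 × 3.73) ≈ 10652.420.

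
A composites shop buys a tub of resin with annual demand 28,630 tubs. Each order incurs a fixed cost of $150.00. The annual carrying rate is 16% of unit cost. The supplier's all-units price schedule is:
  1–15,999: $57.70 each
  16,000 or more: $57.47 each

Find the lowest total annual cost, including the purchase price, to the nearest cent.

Holding cost per unit per year at price C is H = 0.16·C.
Evaluate total cost at each tier's feasible EOQ or, if the EOQ is below the tier, at the tier's minimum quantity.
EOQ at $57.70 = 964.5 (feasible in tier 1): TC = 28,630×$57.70 + (28,630/964.5)×150 + (964.5/2)×0.16×$57.70 = $1,660,855.70.
EOQ at $57.47 = 966.5 < 16000, so use break Q=16000: TC = 28,630×$57.47 + (28,630/16000.0)×150 + (16000.0/2)×0.16×$57.47 = $1,719,196.11.
Lowest total cost among the candidates is at Q = 964.5.

TC* ≈ $1,660,855.70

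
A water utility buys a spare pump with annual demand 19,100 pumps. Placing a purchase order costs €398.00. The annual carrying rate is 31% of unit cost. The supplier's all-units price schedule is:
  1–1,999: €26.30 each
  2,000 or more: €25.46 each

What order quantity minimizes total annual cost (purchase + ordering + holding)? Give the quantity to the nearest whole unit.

Q* ≈ 2,000 pumps

Holding cost per unit per year at price C is H = 0.31·C.
Candidates are each tier's EOQ (if it falls in that tier) and each price-break quantity.
EOQ at €26.30 = 1365.6 (feasible in tier 1): TC = 19,100×€26.30 + (19,100/1365.6)×398 + (1365.6/2)×0.31×€26.30 = €513,463.51.
EOQ at €25.46 = 1387.9 < 2000, so use break Q=2000: TC = 19,100×€25.46 + (19,100/2000.0)×398 + (2000.0/2)×0.31×€25.46 = €497,979.50.
Lowest total cost is €497,979.50 at Q = 2000.0.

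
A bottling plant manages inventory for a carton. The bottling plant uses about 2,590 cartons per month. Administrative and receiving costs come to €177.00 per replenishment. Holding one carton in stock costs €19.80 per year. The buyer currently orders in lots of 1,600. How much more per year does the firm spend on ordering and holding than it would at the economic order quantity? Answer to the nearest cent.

Extra cost ≈ €4,518.62 per year

Annual demand D = 2,590 × 12 = 31,080.
EOQ = √(2DS/H) = √(2 × 31,080 × 177 / 19.8) ≈ 745.43.
Cost at Q* = (D/Q*)S + (Q*/2)H = √(2DSH) ≈ €14,759.60.
Cost at Q = 1,600: (31,080/1,600)×177 + (1,600/2)×19.8 = €3,438.22 + €15,840.00 = €19,278.22.
Excess = €19,278.22 − €14,759.60 = €4,518.62.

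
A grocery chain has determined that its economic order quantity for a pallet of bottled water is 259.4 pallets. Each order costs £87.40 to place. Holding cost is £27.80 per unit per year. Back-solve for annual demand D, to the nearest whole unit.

D ≈ 10,701 pallets per year

Squaring Q* = √(2DS/H) gives Q*² = 2DS/H.
From Q* = √(2DS/H): D = Q*²H / (2S) = 259.4² × 27.8 / (2 × 87.4) = 10701.467.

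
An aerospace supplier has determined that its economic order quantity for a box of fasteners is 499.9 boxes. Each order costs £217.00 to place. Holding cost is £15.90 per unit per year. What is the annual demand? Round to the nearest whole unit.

Invert the EOQ relation Q*² = 2DS/H.
From Q* = √(2DS/H): D = Q*²H / (2S) = 499.9² × 15.9 / (2 × 217) = 9155.323.

D ≈ 9,155 boxes per year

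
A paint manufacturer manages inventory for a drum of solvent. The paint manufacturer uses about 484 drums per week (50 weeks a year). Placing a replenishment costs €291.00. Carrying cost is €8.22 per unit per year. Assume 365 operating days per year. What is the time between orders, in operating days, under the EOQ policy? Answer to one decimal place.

Annual demand D = 484 × 50 = 24,200.
EOQ = √(2DS/H) = √(2 × 24,200 × 291 / 8.22) ≈ 1308.98.
Cycle time = Q*/D × 365 = 1308.98 / 24,200 × 365 ≈ 19.743 days.

T ≈ 19.7 days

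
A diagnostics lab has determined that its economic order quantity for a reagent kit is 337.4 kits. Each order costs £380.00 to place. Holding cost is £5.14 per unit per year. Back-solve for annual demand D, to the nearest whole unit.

D ≈ 770 kits per year

Squaring Q* = √(2DS/H) gives Q*² = 2DS/H.
From Q* = √(2DS/H): D = Q*²H / (2S) = 337.4² × 5.14 / (2 × 380) = 769.910.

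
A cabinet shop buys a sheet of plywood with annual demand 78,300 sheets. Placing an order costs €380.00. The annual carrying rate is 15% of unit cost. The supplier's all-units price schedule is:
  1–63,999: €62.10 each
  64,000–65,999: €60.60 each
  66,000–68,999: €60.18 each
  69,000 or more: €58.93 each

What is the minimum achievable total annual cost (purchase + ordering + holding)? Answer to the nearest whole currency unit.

TC* ≈ €4,885,974

Holding cost per unit per year at price C is H = 0.15·C.
For each price level, check whether its EOQ is feasible; otherwise the best quantity at that price is the breakpoint.
EOQ at €62.10 = 2527.5 (feasible in tier 1): TC = 78,300×€62.10 + (78,300/2527.5)×380 + (2527.5/2)×0.15×€62.10 = €4,885,973.94.
EOQ at €60.60 = 2558.6 < 64000, so use break Q=64000: TC = 78,300×€60.60 + (78,300/64000.0)×380 + (64000.0/2)×0.15×€60.60 = €5,036,324.91.
EOQ at €60.18 = 2567.5 < 66000, so use break Q=66000: TC = 78,300×€60.18 + (78,300/66000.0)×380 + (66000.0/2)×0.15×€60.18 = €5,010,435.82.
EOQ at €58.93 = 2594.6 < 69000, so use break Q=69000: TC = 78,300×€58.93 + (78,300/69000.0)×380 + (69000.0/2)×0.15×€58.93 = €4,919,612.97.
Lowest total cost among the candidates is at Q = 2527.5.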